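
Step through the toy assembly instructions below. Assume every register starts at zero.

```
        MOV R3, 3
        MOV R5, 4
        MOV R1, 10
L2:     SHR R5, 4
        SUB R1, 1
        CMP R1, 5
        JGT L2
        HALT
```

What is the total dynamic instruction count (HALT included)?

24

MOV R3, 3 → R3=3
MOV R5, 4 → R5=4
MOV R1, 10 → R1=10
SHR R5, 4 → R5=4>>4=0
SUB R1, 1 → R1=10-1=9
CMP R1, 5  (cmp 9,5)
JGT L2: taken
SHR R5, 4 → R5=0>>4=0
SUB R1, 1 → R1=9-1=8
CMP R1, 5  (cmp 8,5)
JGT L2: taken
SHR R5, 4 → R5=0>>4=0
SUB R1, 1 → R1=8-1=7
CMP R1, 5  (cmp 7,5)
JGT L2: taken
SHR R5, 4 → R5=0>>4=0
SUB R1, 1 → R1=7-1=6
CMP R1, 5  (cmp 6,5)
JGT L2: taken
SHR R5, 4 → R5=0>>4=0
SUB R1, 1 → R1=6-1=5
CMP R1, 5  (cmp 5,5)
JGT L2: not taken
halt.
Total executed instructions: 24.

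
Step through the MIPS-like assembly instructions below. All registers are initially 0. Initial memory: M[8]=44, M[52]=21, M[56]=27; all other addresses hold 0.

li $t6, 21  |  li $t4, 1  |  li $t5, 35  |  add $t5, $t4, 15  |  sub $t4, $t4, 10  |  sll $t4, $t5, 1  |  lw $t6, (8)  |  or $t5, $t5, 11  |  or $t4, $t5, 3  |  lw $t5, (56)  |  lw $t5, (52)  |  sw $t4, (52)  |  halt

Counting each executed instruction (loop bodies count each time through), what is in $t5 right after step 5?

$t6=21
$t4=1
$t5=35
$t5=1+15=16
$t4=1-10=-9
After step 5: $t5 = 16.

16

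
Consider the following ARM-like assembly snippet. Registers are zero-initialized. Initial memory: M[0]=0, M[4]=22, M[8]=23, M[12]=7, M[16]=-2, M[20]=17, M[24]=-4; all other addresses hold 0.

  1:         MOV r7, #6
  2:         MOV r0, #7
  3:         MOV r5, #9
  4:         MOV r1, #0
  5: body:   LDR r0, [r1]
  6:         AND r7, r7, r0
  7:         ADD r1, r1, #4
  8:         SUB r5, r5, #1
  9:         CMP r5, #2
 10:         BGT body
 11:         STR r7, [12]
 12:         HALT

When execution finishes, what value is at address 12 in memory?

0

after MOV r7, #6: r7=6
after MOV r0, #7: r0=7
after MOV r5, #9: r5=9
after MOV r1, #0: r1=0
after LDR r0, [r1]: r0=M[0]=0
after AND r7, r7, r0: r7=6&0=0
after ADD r1, r1, #4: r1=0+4=4
after SUB r5, r5, #1: r5=9-1=8
CMP r5, #2  (cmp 8,2)
BGT body: taken
after LDR r0, [r1]: r0=M[4]=22
after AND r7, r7, r0: r7=0&22=0
after ADD r1, r1, #4: r1=4+4=8
after SUB r5, r5, #1: r5=8-1=7
CMP r5, #2  (cmp 7,2)
BGT body: taken
after LDR r0, [r1]: r0=M[8]=23
after AND r7, r7, r0: r7=0&23=0
after ADD r1, r1, #4: r1=8+4=12
after SUB r5, r5, #1: r5=7-1=6
CMP r5, #2  (cmp 6,2)
BGT body: taken
after LDR r0, [r1]: r0=M[12]=7
after AND r7, r7, r0: r7=0&7=0
after ADD r1, r1, #4: r1=12+4=16
after SUB r5, r5, #1: r5=6-1=5
CMP r5, #2  (cmp 5,2)
BGT body: taken
after LDR r0, [r1]: r0=M[16]=-2
after AND r7, r7, r0: r7=0&(-2)=0
after ADD r1, r1, #4: r1=16+4=20
after SUB r5, r5, #1: r5=5-1=4
CMP r5, #2  (cmp 4,2)
BGT body: taken
after LDR r0, [r1]: r0=M[20]=17
after AND r7, r7, r0: r7=0&17=0
after ADD r1, r1, #4: r1=20+4=24
after SUB r5, r5, #1: r5=4-1=3
CMP r5, #2  (cmp 3,2)
BGT body: taken
after LDR r0, [r1]: r0=M[24]=-4
after AND r7, r7, r0: r7=0&(-4)=0
after ADD r1, r1, #4: r1=24+4=28
after SUB r5, r5, #1: r5=3-1=2
CMP r5, #2  (cmp 2,2)
BGT body: not taken
STR r7, [12] → M[12]=0
halt.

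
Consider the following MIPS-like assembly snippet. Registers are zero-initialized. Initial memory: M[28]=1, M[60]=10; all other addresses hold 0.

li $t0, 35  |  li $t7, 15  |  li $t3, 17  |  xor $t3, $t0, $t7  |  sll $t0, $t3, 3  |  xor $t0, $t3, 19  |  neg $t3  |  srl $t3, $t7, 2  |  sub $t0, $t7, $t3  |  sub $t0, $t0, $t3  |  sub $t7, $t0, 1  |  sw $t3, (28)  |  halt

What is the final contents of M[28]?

3

after li $t0, 35: $t0=35
after li $t7, 15: $t7=15
after li $t3, 17: $t3=17
after xor $t3, $t0, $t7: $t3=35^15=44
after sll $t0, $t3, 3: $t0=44<<3=352
after xor $t0, $t3, 19: $t0=44^19=63
after neg $t3: $t3=-(44)=-44
after srl $t3, $t7, 2: $t3=15>>2=3
after sub $t0, $t7, $t3: $t0=15-3=12
after sub $t0, $t0, $t3: $t0=12-3=9
after sub $t7, $t0, 1: $t7=9-1=8
sw $t3, (28) → M[28]=3
halt.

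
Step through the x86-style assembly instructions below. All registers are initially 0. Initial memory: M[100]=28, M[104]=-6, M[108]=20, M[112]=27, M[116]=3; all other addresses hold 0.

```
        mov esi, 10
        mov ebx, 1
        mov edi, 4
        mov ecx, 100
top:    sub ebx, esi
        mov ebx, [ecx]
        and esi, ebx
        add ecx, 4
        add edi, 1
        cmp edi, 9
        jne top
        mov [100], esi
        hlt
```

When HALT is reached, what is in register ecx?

mov esi, 10 → esi=10
mov ebx, 1 → ebx=1
mov edi, 4 → edi=4
mov ecx, 100 → ecx=100
sub ebx, esi → ebx=1-10=-9
mov ebx, [ecx] → ebx=M[100]=28
and esi, ebx → esi=10&28=8
add ecx, 4 → ecx=100+4=104
add edi, 1 → edi=4+1=5
cmp edi, 9  (cmp 5,9)
jne top: taken
sub ebx, esi → ebx=28-8=20
mov ebx, [ecx] → ebx=M[104]=-6
and esi, ebx → esi=8&(-6)=8
add ecx, 4 → ecx=104+4=108
add edi, 1 → edi=5+1=6
cmp edi, 9  (cmp 6,9)
jne top: taken
sub ebx, esi → ebx=(-6)-8=-14
mov ebx, [ecx] → ebx=M[108]=20
and esi, ebx → esi=8&20=0
add ecx, 4 → ecx=108+4=112
add edi, 1 → edi=6+1=7
cmp edi, 9  (cmp 7,9)
jne top: taken
sub ebx, esi → ebx=20-0=20
mov ebx, [ecx] → ebx=M[112]=27
and esi, ebx → esi=0&27=0
add ecx, 4 → ecx=112+4=116
add edi, 1 → edi=7+1=8
cmp edi, 9  (cmp 8,9)
jne top: taken
sub ebx, esi → ebx=27-0=27
mov ebx, [ecx] → ebx=M[116]=3
and esi, ebx → esi=0&3=0
add ecx, 4 → ecx=116+4=120
add edi, 1 → edi=8+1=9
cmp edi, 9  (cmp 9,9)
jne top: not taken
mov [100], esi → M[100]=0
halt.

120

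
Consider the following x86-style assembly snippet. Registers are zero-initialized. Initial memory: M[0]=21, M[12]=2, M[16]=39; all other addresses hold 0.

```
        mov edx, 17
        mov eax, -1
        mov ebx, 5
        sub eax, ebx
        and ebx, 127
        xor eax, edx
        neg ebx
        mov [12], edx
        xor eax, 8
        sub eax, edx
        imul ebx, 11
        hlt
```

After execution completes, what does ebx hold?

-55

mov edx, 17 → edx=17
mov eax, -1 → eax=-1
mov ebx, 5 → ebx=5
sub eax, ebx → eax=(-1)-5=-6
and ebx, 127 → ebx=5&127=5
xor eax, edx → eax=(-6)^17=-21
neg ebx → ebx=-(5)=-5
mov [12], edx → M[12]=17
xor eax, 8 → eax=(-21)^8=-29
sub eax, edx → eax=(-29)-17=-46
imul ebx, 11 → ebx=(-5)*11=-55
halt.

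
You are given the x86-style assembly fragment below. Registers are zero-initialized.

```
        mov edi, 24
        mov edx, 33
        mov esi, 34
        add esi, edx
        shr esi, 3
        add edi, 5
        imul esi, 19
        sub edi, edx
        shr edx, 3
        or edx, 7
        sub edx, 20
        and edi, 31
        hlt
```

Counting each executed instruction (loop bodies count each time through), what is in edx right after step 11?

after mov edi, 24: edi=24
after mov edx, 33: edx=33
after mov esi, 34: esi=34
after add esi, edx: esi=34+33=67
after shr esi, 3: esi=67>>3=8
after add edi, 5: edi=24+5=29
after imul esi, 19: esi=8*19=152
after sub edi, edx: edi=29-33=-4
after shr edx, 3: edx=33>>3=4
after or edx, 7: edx=4|7=7
after sub edx, 20: edx=7-20=-13
After step 11: edx = -13.

-13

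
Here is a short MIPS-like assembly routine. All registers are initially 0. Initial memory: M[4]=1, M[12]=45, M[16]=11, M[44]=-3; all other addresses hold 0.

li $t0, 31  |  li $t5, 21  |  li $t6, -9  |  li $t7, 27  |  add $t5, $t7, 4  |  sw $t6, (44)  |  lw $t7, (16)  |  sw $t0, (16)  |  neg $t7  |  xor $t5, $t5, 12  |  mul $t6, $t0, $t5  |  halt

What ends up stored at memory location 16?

31

after li $t0, 31: $t0=31
after li $t5, 21: $t5=21
after li $t6, -9: $t6=-9
after li $t7, 27: $t7=27
after add $t5, $t7, 4: $t5=27+4=31
sw $t6, (44) → M[44]=-9
after lw $t7, (16): $t7=M[16]=11
sw $t0, (16) → M[16]=31
after neg $t7: $t7=-(11)=-11
after xor $t5, $t5, 12: $t5=31^12=19
after mul $t6, $t0, $t5: $t6=31*19=589
halt.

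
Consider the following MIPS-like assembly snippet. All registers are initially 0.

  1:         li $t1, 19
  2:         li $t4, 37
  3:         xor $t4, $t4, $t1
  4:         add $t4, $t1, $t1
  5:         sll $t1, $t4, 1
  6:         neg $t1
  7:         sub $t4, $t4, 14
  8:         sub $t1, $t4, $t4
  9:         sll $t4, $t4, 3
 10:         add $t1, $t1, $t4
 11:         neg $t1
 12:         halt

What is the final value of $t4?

$t1=19
$t4=37
$t4=37^19=54
$t4=19+19=38
$t1=38<<1=76
$t1=-(76)=-76
$t4=38-14=24
$t1=24-24=0
$t4=24<<3=192
$t1=0+192=192
$t1=-(192)=-192
halt.

192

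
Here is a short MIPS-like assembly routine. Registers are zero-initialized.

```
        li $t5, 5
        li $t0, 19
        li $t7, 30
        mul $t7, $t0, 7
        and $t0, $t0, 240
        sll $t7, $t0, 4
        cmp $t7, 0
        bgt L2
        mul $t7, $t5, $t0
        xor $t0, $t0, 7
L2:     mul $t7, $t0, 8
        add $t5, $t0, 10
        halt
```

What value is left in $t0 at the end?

16

$t5=5
$t0=19
$t7=30
$t7=19*7=133
$t0=19&240=16
$t7=16<<4=256
cmp $t7, 0  (cmp 256,0)
bgt L2: taken
$t7=16*8=128
$t5=16+10=26
halt.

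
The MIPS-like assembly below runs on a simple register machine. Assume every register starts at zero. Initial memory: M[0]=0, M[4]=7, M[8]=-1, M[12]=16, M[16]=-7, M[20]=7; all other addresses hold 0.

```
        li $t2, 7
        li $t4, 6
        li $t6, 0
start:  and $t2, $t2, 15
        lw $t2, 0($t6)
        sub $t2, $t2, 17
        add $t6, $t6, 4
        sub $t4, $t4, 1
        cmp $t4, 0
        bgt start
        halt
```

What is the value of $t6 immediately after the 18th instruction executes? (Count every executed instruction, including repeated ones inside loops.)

8

$t2=7
$t4=6
$t6=0
$t2=7&15=7
$t2=M[0]=0
$t2=0-17=-17
$t6=0+4=4
$t4=6-1=5
cmp $t4, 0  (cmp 5,0)
bgt start: taken
$t2=(-17)&15=15
$t2=M[4]=7
$t2=7-17=-10
$t6=4+4=8
$t4=5-1=4
cmp $t4, 0  (cmp 4,0)
bgt start: taken
$t2=(-10)&15=6
After step 18: $t6 = 8.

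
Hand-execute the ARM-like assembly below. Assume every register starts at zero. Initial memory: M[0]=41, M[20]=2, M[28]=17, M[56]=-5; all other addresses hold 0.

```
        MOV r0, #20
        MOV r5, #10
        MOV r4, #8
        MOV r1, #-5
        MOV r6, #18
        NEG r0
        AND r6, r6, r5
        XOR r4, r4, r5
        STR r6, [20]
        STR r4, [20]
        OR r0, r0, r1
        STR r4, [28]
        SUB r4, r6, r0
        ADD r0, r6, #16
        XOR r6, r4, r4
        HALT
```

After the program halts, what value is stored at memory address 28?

2

after MOV r0, #20: r0=20
after MOV r5, #10: r5=10
after MOV r4, #8: r4=8
after MOV r1, #-5: r1=-5
after MOV r6, #18: r6=18
after NEG r0: r0=-(20)=-20
after AND r6, r6, r5: r6=18&10=2
after XOR r4, r4, r5: r4=8^10=2
STR r6, [20] → M[20]=2
STR r4, [20] → M[20]=2
after OR r0, r0, r1: r0=(-20)|(-5)=-1
STR r4, [28] → M[28]=2
after SUB r4, r6, r0: r4=2-(-1)=3
after ADD r0, r6, #16: r0=2+16=18
after XOR r6, r4, r4: r6=3^3=0
halt.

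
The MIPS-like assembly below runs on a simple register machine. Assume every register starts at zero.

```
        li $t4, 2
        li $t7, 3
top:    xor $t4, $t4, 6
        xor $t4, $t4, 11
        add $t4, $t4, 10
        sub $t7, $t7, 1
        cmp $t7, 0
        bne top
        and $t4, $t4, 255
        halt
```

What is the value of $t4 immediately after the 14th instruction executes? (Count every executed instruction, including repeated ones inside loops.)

30

after li $t4, 2: $t4=2
after li $t7, 3: $t7=3
after xor $t4, $t4, 6: $t4=2^6=4
after xor $t4, $t4, 11: $t4=4^11=15
after add $t4, $t4, 10: $t4=15+10=25
after sub $t7, $t7, 1: $t7=3-1=2
cmp $t7, 0  (cmp 2,0)
bne top: taken
after xor $t4, $t4, 6: $t4=25^6=31
after xor $t4, $t4, 11: $t4=31^11=20
after add $t4, $t4, 10: $t4=20+10=30
after sub $t7, $t7, 1: $t7=2-1=1
cmp $t7, 0  (cmp 1,0)
bne top: taken
After step 14: $t4 = 30.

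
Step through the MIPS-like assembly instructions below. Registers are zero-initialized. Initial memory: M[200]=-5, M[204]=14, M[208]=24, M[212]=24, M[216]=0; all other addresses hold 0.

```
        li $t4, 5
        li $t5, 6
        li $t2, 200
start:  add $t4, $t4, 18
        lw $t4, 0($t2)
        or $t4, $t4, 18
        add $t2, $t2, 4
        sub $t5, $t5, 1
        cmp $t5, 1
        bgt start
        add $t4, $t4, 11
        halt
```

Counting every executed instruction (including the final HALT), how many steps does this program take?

li $t4, 5 → $t4=5
li $t5, 6 → $t5=6
li $t2, 200 → $t2=200
add $t4, $t4, 18 → $t4=5+18=23
lw $t4, 0($t2) → $t4=M[200]=-5
or $t4, $t4, 18 → $t4=(-5)|18=-5
add $t2, $t2, 4 → $t2=200+4=204
sub $t5, $t5, 1 → $t5=6-1=5
cmp $t5, 1  (cmp 5,1)
bgt start: taken
add $t4, $t4, 18 → $t4=(-5)+18=13
lw $t4, 0($t2) → $t4=M[204]=14
or $t4, $t4, 18 → $t4=14|18=30
add $t2, $t2, 4 → $t2=204+4=208
sub $t5, $t5, 1 → $t5=5-1=4
cmp $t5, 1  (cmp 4,1)
bgt start: taken
add $t4, $t4, 18 → $t4=30+18=48
lw $t4, 0($t2) → $t4=M[208]=24
or $t4, $t4, 18 → $t4=24|18=26
add $t2, $t2, 4 → $t2=208+4=212
sub $t5, $t5, 1 → $t5=4-1=3
cmp $t5, 1  (cmp 3,1)
bgt start: taken
add $t4, $t4, 18 → $t4=26+18=44
lw $t4, 0($t2) → $t4=M[212]=24
or $t4, $t4, 18 → $t4=24|18=26
add $t2, $t2, 4 → $t2=212+4=216
sub $t5, $t5, 1 → $t5=3-1=2
cmp $t5, 1  (cmp 2,1)
bgt start: taken
add $t4, $t4, 18 → $t4=26+18=44
lw $t4, 0($t2) → $t4=M[216]=0
or $t4, $t4, 18 → $t4=0|18=18
add $t2, $t2, 4 → $t2=216+4=220
sub $t5, $t5, 1 → $t5=2-1=1
cmp $t5, 1  (cmp 1,1)
bgt start: not taken
add $t4, $t4, 11 → $t4=18+11=29
halt.
Total executed instructions: 40.

40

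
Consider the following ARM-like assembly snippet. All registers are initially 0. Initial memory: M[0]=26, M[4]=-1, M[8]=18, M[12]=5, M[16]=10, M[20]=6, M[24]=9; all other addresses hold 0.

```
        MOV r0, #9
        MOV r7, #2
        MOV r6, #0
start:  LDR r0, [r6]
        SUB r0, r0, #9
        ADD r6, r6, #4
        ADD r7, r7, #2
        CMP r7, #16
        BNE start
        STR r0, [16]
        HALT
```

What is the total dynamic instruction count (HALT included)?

after MOV r0, #9: r0=9
after MOV r7, #2: r7=2
after MOV r6, #0: r6=0
after LDR r0, [r6]: r0=M[0]=26
after SUB r0, r0, #9: r0=26-9=17
after ADD r6, r6, #4: r6=0+4=4
after ADD r7, r7, #2: r7=2+2=4
CMP r7, #16  (cmp 4,16)
BNE start: taken
after LDR r0, [r6]: r0=M[4]=-1
after SUB r0, r0, #9: r0=(-1)-9=-10
after ADD r6, r6, #4: r6=4+4=8
after ADD r7, r7, #2: r7=4+2=6
CMP r7, #16  (cmp 6,16)
BNE start: taken
after LDR r0, [r6]: r0=M[8]=18
after SUB r0, r0, #9: r0=18-9=9
after ADD r6, r6, #4: r6=8+4=12
after ADD r7, r7, #2: r7=6+2=8
CMP r7, #16  (cmp 8,16)
BNE start: taken
after LDR r0, [r6]: r0=M[12]=5
after SUB r0, r0, #9: r0=5-9=-4
after ADD r6, r6, #4: r6=12+4=16
after ADD r7, r7, #2: r7=8+2=10
CMP r7, #16  (cmp 10,16)
BNE start: taken
after LDR r0, [r6]: r0=M[16]=10
after SUB r0, r0, #9: r0=10-9=1
after ADD r6, r6, #4: r6=16+4=20
after ADD r7, r7, #2: r7=10+2=12
CMP r7, #16  (cmp 12,16)
BNE start: taken
after LDR r0, [r6]: r0=M[20]=6
after SUB r0, r0, #9: r0=6-9=-3
after ADD r6, r6, #4: r6=20+4=24
after ADD r7, r7, #2: r7=12+2=14
CMP r7, #16  (cmp 14,16)
BNE start: taken
after LDR r0, [r6]: r0=M[24]=9
after SUB r0, r0, #9: r0=9-9=0
after ADD r6, r6, #4: r6=24+4=28
after ADD r7, r7, #2: r7=14+2=16
CMP r7, #16  (cmp 16,16)
BNE start: not taken
STR r0, [16] → M[16]=0
halt.
Total executed instructions: 47.

47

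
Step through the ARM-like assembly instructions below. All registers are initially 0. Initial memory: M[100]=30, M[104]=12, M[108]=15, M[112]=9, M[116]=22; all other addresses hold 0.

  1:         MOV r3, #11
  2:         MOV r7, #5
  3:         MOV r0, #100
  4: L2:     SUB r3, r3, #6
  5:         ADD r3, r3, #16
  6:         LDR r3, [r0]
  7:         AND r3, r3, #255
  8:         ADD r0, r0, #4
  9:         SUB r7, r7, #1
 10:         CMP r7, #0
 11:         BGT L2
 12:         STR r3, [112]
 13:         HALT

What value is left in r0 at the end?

MOV r3, #11 → r3=11
MOV r7, #5 → r7=5
MOV r0, #100 → r0=100
SUB r3, r3, #6 → r3=11-6=5
ADD r3, r3, #16 → r3=5+16=21
LDR r3, [r0] → r3=M[100]=30
AND r3, r3, #255 → r3=30&255=30
ADD r0, r0, #4 → r0=100+4=104
SUB r7, r7, #1 → r7=5-1=4
CMP r7, #0  (cmp 4,0)
BGT L2: taken
SUB r3, r3, #6 → r3=30-6=24
ADD r3, r3, #16 → r3=24+16=40
LDR r3, [r0] → r3=M[104]=12
AND r3, r3, #255 → r3=12&255=12
ADD r0, r0, #4 → r0=104+4=108
SUB r7, r7, #1 → r7=4-1=3
CMP r7, #0  (cmp 3,0)
BGT L2: taken
SUB r3, r3, #6 → r3=12-6=6
ADD r3, r3, #16 → r3=6+16=22
LDR r3, [r0] → r3=M[108]=15
AND r3, r3, #255 → r3=15&255=15
ADD r0, r0, #4 → r0=108+4=112
SUB r7, r7, #1 → r7=3-1=2
CMP r7, #0  (cmp 2,0)
BGT L2: taken
SUB r3, r3, #6 → r3=15-6=9
ADD r3, r3, #16 → r3=9+16=25
LDR r3, [r0] → r3=M[112]=9
AND r3, r3, #255 → r3=9&255=9
ADD r0, r0, #4 → r0=112+4=116
SUB r7, r7, #1 → r7=2-1=1
CMP r7, #0  (cmp 1,0)
BGT L2: taken
SUB r3, r3, #6 → r3=9-6=3
ADD r3, r3, #16 → r3=3+16=19
LDR r3, [r0] → r3=M[116]=22
AND r3, r3, #255 → r3=22&255=22
ADD r0, r0, #4 → r0=116+4=120
SUB r7, r7, #1 → r7=1-1=0
CMP r7, #0  (cmp 0,0)
BGT L2: not taken
STR r3, [112] → M[112]=22
halt.

120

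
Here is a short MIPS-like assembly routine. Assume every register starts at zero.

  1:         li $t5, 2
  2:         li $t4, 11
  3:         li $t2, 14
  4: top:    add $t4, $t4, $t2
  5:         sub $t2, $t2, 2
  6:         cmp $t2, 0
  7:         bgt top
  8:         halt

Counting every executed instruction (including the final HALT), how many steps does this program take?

32

after li $t5, 2: $t5=2
after li $t4, 11: $t4=11
after li $t2, 14: $t2=14
after add $t4, $t4, $t2: $t4=11+14=25
after sub $t2, $t2, 2: $t2=14-2=12
cmp $t2, 0  (cmp 12,0)
bgt top: taken
after add $t4, $t4, $t2: $t4=25+12=37
after sub $t2, $t2, 2: $t2=12-2=10
cmp $t2, 0  (cmp 10,0)
bgt top: taken
after add $t4, $t4, $t2: $t4=37+10=47
after sub $t2, $t2, 2: $t2=10-2=8
cmp $t2, 0  (cmp 8,0)
bgt top: taken
after add $t4, $t4, $t2: $t4=47+8=55
after sub $t2, $t2, 2: $t2=8-2=6
cmp $t2, 0  (cmp 6,0)
bgt top: taken
after add $t4, $t4, $t2: $t4=55+6=61
after sub $t2, $t2, 2: $t2=6-2=4
cmp $t2, 0  (cmp 4,0)
bgt top: taken
after add $t4, $t4, $t2: $t4=61+4=65
after sub $t2, $t2, 2: $t2=4-2=2
cmp $t2, 0  (cmp 2,0)
bgt top: taken
after add $t4, $t4, $t2: $t4=65+2=67
after sub $t2, $t2, 2: $t2=2-2=0
cmp $t2, 0  (cmp 0,0)
bgt top: not taken
halt.
Total executed instructions: 32.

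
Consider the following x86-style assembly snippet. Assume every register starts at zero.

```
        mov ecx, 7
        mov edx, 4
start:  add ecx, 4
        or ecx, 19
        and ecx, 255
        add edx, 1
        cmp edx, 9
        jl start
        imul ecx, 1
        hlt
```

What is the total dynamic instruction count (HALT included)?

34

ecx=7
edx=4
ecx=7+4=11
ecx=11|19=27
ecx=27&255=27
edx=4+1=5
cmp edx, 9  (cmp 5,9)
jl start: taken
ecx=27+4=31
ecx=31|19=31
ecx=31&255=31
edx=5+1=6
cmp edx, 9  (cmp 6,9)
jl start: taken
ecx=31+4=35
ecx=35|19=51
ecx=51&255=51
edx=6+1=7
cmp edx, 9  (cmp 7,9)
jl start: taken
ecx=51+4=55
ecx=55|19=55
ecx=55&255=55
edx=7+1=8
cmp edx, 9  (cmp 8,9)
jl start: taken
ecx=55+4=59
ecx=59|19=59
ecx=59&255=59
edx=8+1=9
cmp edx, 9  (cmp 9,9)
jl start: not taken
ecx=59*1=59
halt.
Total executed instructions: 34.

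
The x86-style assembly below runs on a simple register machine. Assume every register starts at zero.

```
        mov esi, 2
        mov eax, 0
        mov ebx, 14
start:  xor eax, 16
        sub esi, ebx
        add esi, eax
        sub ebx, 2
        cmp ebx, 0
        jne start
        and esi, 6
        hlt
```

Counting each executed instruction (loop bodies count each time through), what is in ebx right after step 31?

after mov esi, 2: esi=2
after mov eax, 0: eax=0
after mov ebx, 14: ebx=14
after xor eax, 16: eax=0^16=16
after sub esi, ebx: esi=2-14=-12
after add esi, eax: esi=(-12)+16=4
after sub ebx, 2: ebx=14-2=12
cmp ebx, 0  (cmp 12,0)
jne start: taken
after xor eax, 16: eax=16^16=0
after sub esi, ebx: esi=4-12=-8
after add esi, eax: esi=(-8)+0=-8
after sub ebx, 2: ebx=12-2=10
cmp ebx, 0  (cmp 10,0)
jne start: taken
after xor eax, 16: eax=0^16=16
after sub esi, ebx: esi=(-8)-10=-18
after add esi, eax: esi=(-18)+16=-2
after sub ebx, 2: ebx=10-2=8
cmp ebx, 0  (cmp 8,0)
jne start: taken
after xor eax, 16: eax=16^16=0
after sub esi, ebx: esi=(-2)-8=-10
after add esi, eax: esi=(-10)+0=-10
after sub ebx, 2: ebx=8-2=6
cmp ebx, 0  (cmp 6,0)
jne start: taken
after xor eax, 16: eax=0^16=16
after sub esi, ebx: esi=(-10)-6=-16
after add esi, eax: esi=(-16)+16=0
after sub ebx, 2: ebx=6-2=4
After step 31: ebx = 4.

4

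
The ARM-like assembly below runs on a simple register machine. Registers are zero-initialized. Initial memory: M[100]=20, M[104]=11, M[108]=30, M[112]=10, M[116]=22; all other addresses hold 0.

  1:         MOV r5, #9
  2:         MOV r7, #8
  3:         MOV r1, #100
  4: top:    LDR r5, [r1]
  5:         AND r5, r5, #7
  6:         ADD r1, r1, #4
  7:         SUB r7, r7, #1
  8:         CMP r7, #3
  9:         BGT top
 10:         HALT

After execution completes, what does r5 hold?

r5=9
r7=8
r1=100
r5=M[100]=20
r5=20&7=4
r1=100+4=104
r7=8-1=7
CMP r7, #3  (cmp 7,3)
BGT top: taken
r5=M[104]=11
r5=11&7=3
r1=104+4=108
r7=7-1=6
CMP r7, #3  (cmp 6,3)
BGT top: taken
r5=M[108]=30
r5=30&7=6
r1=108+4=112
r7=6-1=5
CMP r7, #3  (cmp 5,3)
BGT top: taken
r5=M[112]=10
r5=10&7=2
r1=112+4=116
r7=5-1=4
CMP r7, #3  (cmp 4,3)
BGT top: taken
r5=M[116]=22
r5=22&7=6
r1=116+4=120
r7=4-1=3
CMP r7, #3  (cmp 3,3)
BGT top: not taken
halt.

6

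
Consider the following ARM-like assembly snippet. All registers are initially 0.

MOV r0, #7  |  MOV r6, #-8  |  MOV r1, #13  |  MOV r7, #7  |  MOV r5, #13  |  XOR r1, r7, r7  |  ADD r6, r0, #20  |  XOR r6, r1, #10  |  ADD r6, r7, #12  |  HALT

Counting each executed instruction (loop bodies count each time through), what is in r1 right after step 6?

MOV r0, #7 → r0=7
MOV r6, #-8 → r6=-8
MOV r1, #13 → r1=13
MOV r7, #7 → r7=7
MOV r5, #13 → r5=13
XOR r1, r7, r7 → r1=7^7=0
After step 6: r1 = 0.

0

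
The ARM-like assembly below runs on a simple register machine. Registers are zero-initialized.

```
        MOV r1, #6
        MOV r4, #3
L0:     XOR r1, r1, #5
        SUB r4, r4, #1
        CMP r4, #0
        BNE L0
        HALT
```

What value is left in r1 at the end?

3

r1=6
r4=3
r1=6^5=3
r4=3-1=2
CMP r4, #0  (cmp 2,0)
BNE L0: taken
r1=3^5=6
r4=2-1=1
CMP r4, #0  (cmp 1,0)
BNE L0: taken
r1=6^5=3
r4=1-1=0
CMP r4, #0  (cmp 0,0)
BNE L0: not taken
halt.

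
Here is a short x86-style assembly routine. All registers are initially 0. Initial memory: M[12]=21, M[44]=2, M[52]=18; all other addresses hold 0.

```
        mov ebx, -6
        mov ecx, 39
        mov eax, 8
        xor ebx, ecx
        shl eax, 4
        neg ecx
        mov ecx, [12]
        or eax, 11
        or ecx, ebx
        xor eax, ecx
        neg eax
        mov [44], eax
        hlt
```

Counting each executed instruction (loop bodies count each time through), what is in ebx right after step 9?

after mov ebx, -6: ebx=-6
after mov ecx, 39: ecx=39
after mov eax, 8: eax=8
after xor ebx, ecx: ebx=(-6)^39=-35
after shl eax, 4: eax=8<<4=128
after neg ecx: ecx=-(39)=-39
after mov ecx, [12]: ecx=M[12]=21
after or eax, 11: eax=128|11=139
after or ecx, ebx: ecx=21|(-35)=-35
After step 9: ebx = -35.

-35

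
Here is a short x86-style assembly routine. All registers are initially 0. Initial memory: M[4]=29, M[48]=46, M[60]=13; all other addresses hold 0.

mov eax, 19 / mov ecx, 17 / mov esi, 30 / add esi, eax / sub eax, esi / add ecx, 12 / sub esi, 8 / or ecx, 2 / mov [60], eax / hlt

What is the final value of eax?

after mov eax, 19: eax=19
after mov ecx, 17: ecx=17
after mov esi, 30: esi=30
after add esi, eax: esi=30+19=49
after sub eax, esi: eax=19-49=-30
after add ecx, 12: ecx=17+12=29
after sub esi, 8: esi=49-8=41
after or ecx, 2: ecx=29|2=31
mov [60], eax → M[60]=-30
halt.

-30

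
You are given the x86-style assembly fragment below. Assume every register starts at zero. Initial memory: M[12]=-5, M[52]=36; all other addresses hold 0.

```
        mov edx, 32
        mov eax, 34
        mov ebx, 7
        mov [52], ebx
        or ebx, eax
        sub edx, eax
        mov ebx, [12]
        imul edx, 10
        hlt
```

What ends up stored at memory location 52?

after mov edx, 32: edx=32
after mov eax, 34: eax=34
after mov ebx, 7: ebx=7
mov [52], ebx → M[52]=7
after or ebx, eax: ebx=7|34=39
after sub edx, eax: edx=32-34=-2
after mov ebx, [12]: ebx=M[12]=-5
after imul edx, 10: edx=(-2)*10=-20
halt.

7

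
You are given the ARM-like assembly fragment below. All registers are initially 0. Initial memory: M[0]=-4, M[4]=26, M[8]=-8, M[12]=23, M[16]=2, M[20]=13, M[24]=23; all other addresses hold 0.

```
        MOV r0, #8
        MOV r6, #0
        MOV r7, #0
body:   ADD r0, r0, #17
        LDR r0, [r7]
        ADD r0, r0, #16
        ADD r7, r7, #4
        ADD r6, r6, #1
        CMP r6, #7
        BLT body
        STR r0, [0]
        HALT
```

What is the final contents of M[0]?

MOV r0, #8 → r0=8
MOV r6, #0 → r6=0
MOV r7, #0 → r7=0
ADD r0, r0, #17 → r0=8+17=25
LDR r0, [r7] → r0=M[0]=-4
ADD r0, r0, #16 → r0=(-4)+16=12
ADD r7, r7, #4 → r7=0+4=4
ADD r6, r6, #1 → r6=0+1=1
CMP r6, #7  (cmp 1,7)
BLT body: taken
ADD r0, r0, #17 → r0=12+17=29
LDR r0, [r7] → r0=M[4]=26
ADD r0, r0, #16 → r0=26+16=42
ADD r7, r7, #4 → r7=4+4=8
ADD r6, r6, #1 → r6=1+1=2
CMP r6, #7  (cmp 2,7)
BLT body: taken
ADD r0, r0, #17 → r0=42+17=59
LDR r0, [r7] → r0=M[8]=-8
ADD r0, r0, #16 → r0=(-8)+16=8
ADD r7, r7, #4 → r7=8+4=12
ADD r6, r6, #1 → r6=2+1=3
CMP r6, #7  (cmp 3,7)
BLT body: taken
ADD r0, r0, #17 → r0=8+17=25
LDR r0, [r7] → r0=M[12]=23
ADD r0, r0, #16 → r0=23+16=39
ADD r7, r7, #4 → r7=12+4=16
ADD r6, r6, #1 → r6=3+1=4
CMP r6, #7  (cmp 4,7)
BLT body: taken
ADD r0, r0, #17 → r0=39+17=56
LDR r0, [r7] → r0=M[16]=2
ADD r0, r0, #16 → r0=2+16=18
ADD r7, r7, #4 → r7=16+4=20
ADD r6, r6, #1 → r6=4+1=5
CMP r6, #7  (cmp 5,7)
BLT body: taken
ADD r0, r0, #17 → r0=18+17=35
LDR r0, [r7] → r0=M[20]=13
ADD r0, r0, #16 → r0=13+16=29
ADD r7, r7, #4 → r7=20+4=24
ADD r6, r6, #1 → r6=5+1=6
CMP r6, #7  (cmp 6,7)
BLT body: taken
ADD r0, r0, #17 → r0=29+17=46
LDR r0, [r7] → r0=M[24]=23
ADD r0, r0, #16 → r0=23+16=39
ADD r7, r7, #4 → r7=24+4=28
ADD r6, r6, #1 → r6=6+1=7
CMP r6, #7  (cmp 7,7)
BLT body: not taken
STR r0, [0] → M[0]=39
halt.

39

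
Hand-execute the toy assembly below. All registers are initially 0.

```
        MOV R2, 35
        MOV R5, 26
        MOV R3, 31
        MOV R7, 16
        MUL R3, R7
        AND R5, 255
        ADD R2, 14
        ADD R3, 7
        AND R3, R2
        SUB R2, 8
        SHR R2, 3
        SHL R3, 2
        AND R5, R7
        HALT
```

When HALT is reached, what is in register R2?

5

after MOV R2, 35: R2=35
after MOV R5, 26: R5=26
after MOV R3, 31: R3=31
after MOV R7, 16: R7=16
after MUL R3, R7: R3=31*16=496
after AND R5, 255: R5=26&255=26
after ADD R2, 14: R2=35+14=49
after ADD R3, 7: R3=496+7=503
after AND R3, R2: R3=503&49=49
after SUB R2, 8: R2=49-8=41
after SHR R2, 3: R2=41>>3=5
after SHL R3, 2: R3=49<<2=196
after AND R5, R7: R5=26&16=16
halt.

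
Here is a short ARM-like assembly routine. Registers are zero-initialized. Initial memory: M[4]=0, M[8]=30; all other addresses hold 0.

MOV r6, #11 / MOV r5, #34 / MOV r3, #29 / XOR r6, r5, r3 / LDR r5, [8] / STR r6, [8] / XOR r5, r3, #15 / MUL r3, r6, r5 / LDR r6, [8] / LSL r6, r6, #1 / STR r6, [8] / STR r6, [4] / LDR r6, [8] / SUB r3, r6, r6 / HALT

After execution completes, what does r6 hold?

r6=11
r5=34
r3=29
r6=34^29=63
r5=M[8]=30
STR r6, [8] → M[8]=63
r5=29^15=18
r3=63*18=1134
r6=M[8]=63
r6=63<<1=126
STR r6, [8] → M[8]=126
STR r6, [4] → M[4]=126
r6=M[8]=126
r3=126-126=0
halt.

126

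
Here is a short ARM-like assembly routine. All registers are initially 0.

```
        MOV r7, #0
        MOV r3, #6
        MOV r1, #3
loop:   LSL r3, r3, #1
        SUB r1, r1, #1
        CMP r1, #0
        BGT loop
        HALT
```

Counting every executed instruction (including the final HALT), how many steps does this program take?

16

r7=0
r3=6
r1=3
r3=6<<1=12
r1=3-1=2
CMP r1, #0  (cmp 2,0)
BGT loop: taken
r3=12<<1=24
r1=2-1=1
CMP r1, #0  (cmp 1,0)
BGT loop: taken
r3=24<<1=48
r1=1-1=0
CMP r1, #0  (cmp 0,0)
BGT loop: not taken
halt.
Total executed instructions: 16.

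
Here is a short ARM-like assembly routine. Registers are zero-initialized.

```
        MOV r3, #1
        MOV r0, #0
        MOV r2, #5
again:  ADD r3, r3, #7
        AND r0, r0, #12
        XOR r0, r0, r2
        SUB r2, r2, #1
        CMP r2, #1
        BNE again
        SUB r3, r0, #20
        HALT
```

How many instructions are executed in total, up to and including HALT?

29

r3=1
r0=0
r2=5
r3=1+7=8
r0=0&12=0
r0=0^5=5
r2=5-1=4
CMP r2, #1  (cmp 4,1)
BNE again: taken
r3=8+7=15
r0=5&12=4
r0=4^4=0
r2=4-1=3
CMP r2, #1  (cmp 3,1)
BNE again: taken
r3=15+7=22
r0=0&12=0
r0=0^3=3
r2=3-1=2
CMP r2, #1  (cmp 2,1)
BNE again: taken
r3=22+7=29
r0=3&12=0
r0=0^2=2
r2=2-1=1
CMP r2, #1  (cmp 1,1)
BNE again: not taken
r3=2-20=-18
halt.
Total executed instructions: 29.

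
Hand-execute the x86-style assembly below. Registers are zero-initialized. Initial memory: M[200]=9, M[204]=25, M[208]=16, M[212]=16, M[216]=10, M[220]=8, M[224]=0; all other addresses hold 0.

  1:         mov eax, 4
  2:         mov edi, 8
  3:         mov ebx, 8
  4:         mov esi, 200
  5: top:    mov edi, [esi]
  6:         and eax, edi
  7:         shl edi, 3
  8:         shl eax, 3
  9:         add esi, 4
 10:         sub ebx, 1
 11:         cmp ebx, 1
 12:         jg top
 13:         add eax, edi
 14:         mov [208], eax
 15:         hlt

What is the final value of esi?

after mov eax, 4: eax=4
after mov edi, 8: edi=8
after mov ebx, 8: ebx=8
after mov esi, 200: esi=200
after mov edi, [esi]: edi=M[200]=9
after and eax, edi: eax=4&9=0
after shl edi, 3: edi=9<<3=72
after shl eax, 3: eax=0<<3=0
after add esi, 4: esi=200+4=204
after sub ebx, 1: ebx=8-1=7
cmp ebx, 1  (cmp 7,1)
jg top: taken
after mov edi, [esi]: edi=M[204]=25
after and eax, edi: eax=0&25=0
after shl edi, 3: edi=25<<3=200
after shl eax, 3: eax=0<<3=0
after add esi, 4: esi=204+4=208
after sub ebx, 1: ebx=7-1=6
cmp ebx, 1  (cmp 6,1)
jg top: taken
after mov edi, [esi]: edi=M[208]=16
after and eax, edi: eax=0&16=0
after shl edi, 3: edi=16<<3=128
after shl eax, 3: eax=0<<3=0
after add esi, 4: esi=208+4=212
after sub ebx, 1: ebx=6-1=5
cmp ebx, 1  (cmp 5,1)
jg top: taken
after mov edi, [esi]: edi=M[212]=16
after and eax, edi: eax=0&16=0
after shl edi, 3: edi=16<<3=128
after shl eax, 3: eax=0<<3=0
after add esi, 4: esi=212+4=216
after sub ebx, 1: ebx=5-1=4
cmp ebx, 1  (cmp 4,1)
jg top: taken
after mov edi, [esi]: edi=M[216]=10
after and eax, edi: eax=0&10=0
after shl edi, 3: edi=10<<3=80
after shl eax, 3: eax=0<<3=0
after add esi, 4: esi=216+4=220
after sub ebx, 1: ebx=4-1=3
cmp ebx, 1  (cmp 3,1)
jg top: taken
after mov edi, [esi]: edi=M[220]=8
after and eax, edi: eax=0&8=0
after shl edi, 3: edi=8<<3=64
after shl eax, 3: eax=0<<3=0
after add esi, 4: esi=220+4=224
after sub ebx, 1: ebx=3-1=2
cmp ebx, 1  (cmp 2,1)
jg top: taken
after mov edi, [esi]: edi=M[224]=0
after and eax, edi: eax=0&0=0
after shl edi, 3: edi=0<<3=0
after shl eax, 3: eax=0<<3=0
after add esi, 4: esi=224+4=228
after sub ebx, 1: ebx=2-1=1
cmp ebx, 1  (cmp 1,1)
jg top: not taken
after add eax, edi: eax=0+0=0
mov [208], eax → M[208]=0
halt.

228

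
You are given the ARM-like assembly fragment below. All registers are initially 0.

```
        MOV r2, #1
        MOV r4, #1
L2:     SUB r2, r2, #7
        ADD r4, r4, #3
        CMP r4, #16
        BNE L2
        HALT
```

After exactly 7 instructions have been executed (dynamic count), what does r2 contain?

r2=1
r4=1
r2=1-7=-6
r4=1+3=4
CMP r4, #16  (cmp 4,16)
BNE L2: taken
r2=(-6)-7=-13
After step 7: r2 = -13.

-13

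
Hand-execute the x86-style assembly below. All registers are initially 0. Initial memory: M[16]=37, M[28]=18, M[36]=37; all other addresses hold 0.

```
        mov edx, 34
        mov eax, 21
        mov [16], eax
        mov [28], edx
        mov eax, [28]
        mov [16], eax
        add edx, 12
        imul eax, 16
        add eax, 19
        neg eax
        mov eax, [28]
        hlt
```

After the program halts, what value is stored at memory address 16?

34

mov edx, 34 → edx=34
mov eax, 21 → eax=21
mov [16], eax → M[16]=21
mov [28], edx → M[28]=34
mov eax, [28] → eax=M[28]=34
mov [16], eax → M[16]=34
add edx, 12 → edx=34+12=46
imul eax, 16 → eax=34*16=544
add eax, 19 → eax=544+19=563
neg eax → eax=-(563)=-563
mov eax, [28] → eax=M[28]=34
halt.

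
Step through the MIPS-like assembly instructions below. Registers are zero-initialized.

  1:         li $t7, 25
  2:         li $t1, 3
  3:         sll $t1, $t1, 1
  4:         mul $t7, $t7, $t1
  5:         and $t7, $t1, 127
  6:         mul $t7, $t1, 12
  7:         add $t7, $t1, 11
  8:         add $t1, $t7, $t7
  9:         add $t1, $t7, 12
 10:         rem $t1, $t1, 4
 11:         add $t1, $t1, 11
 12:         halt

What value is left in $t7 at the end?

after li $t7, 25: $t7=25
after li $t1, 3: $t1=3
after sll $t1, $t1, 1: $t1=3<<1=6
after mul $t7, $t7, $t1: $t7=25*6=150
after and $t7, $t1, 127: $t7=6&127=6
after mul $t7, $t1, 12: $t7=6*12=72
after add $t7, $t1, 11: $t7=6+11=17
after add $t1, $t7, $t7: $t1=17+17=34
after add $t1, $t7, 12: $t1=17+12=29
after rem $t1, $t1, 4: $t1=29%4=1
after add $t1, $t1, 11: $t1=1+11=12
halt.

17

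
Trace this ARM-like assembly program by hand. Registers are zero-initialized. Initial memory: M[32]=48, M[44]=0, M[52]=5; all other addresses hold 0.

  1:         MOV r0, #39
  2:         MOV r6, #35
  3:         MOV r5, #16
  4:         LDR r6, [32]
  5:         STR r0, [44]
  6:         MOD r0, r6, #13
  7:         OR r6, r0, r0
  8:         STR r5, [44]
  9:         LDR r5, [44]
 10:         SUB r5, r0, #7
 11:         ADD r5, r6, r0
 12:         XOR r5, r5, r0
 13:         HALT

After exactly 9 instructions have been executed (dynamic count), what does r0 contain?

after MOV r0, #39: r0=39
after MOV r6, #35: r6=35
after MOV r5, #16: r5=16
after LDR r6, [32]: r6=M[32]=48
STR r0, [44] → M[44]=39
after MOD r0, r6, #13: r0=48%13=9
after OR r6, r0, r0: r6=9|9=9
STR r5, [44] → M[44]=16
after LDR r5, [44]: r5=M[44]=16
After step 9: r0 = 9.

9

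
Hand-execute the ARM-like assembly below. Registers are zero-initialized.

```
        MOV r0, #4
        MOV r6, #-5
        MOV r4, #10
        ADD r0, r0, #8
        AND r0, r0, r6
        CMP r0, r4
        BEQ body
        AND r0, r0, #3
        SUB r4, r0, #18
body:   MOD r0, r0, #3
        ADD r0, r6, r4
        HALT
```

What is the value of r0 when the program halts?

-23

MOV r0, #4 → r0=4
MOV r6, #-5 → r6=-5
MOV r4, #10 → r4=10
ADD r0, r0, #8 → r0=4+8=12
AND r0, r0, r6 → r0=12&(-5)=8
CMP r0, r4  (cmp 8,10)
BEQ body: not taken
AND r0, r0, #3 → r0=8&3=0
SUB r4, r0, #18 → r4=0-18=-18
MOD r0, r0, #3 → r0=0%3=0
ADD r0, r6, r4 → r0=(-5)+(-18)=-23
halt.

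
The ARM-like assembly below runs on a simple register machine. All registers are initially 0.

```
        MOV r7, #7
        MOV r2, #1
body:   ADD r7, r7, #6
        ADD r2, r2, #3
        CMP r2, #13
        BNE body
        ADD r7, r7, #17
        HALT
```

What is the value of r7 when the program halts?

r7=7
r2=1
r7=7+6=13
r2=1+3=4
CMP r2, #13  (cmp 4,13)
BNE body: taken
r7=13+6=19
r2=4+3=7
CMP r2, #13  (cmp 7,13)
BNE body: taken
r7=19+6=25
r2=7+3=10
CMP r2, #13  (cmp 10,13)
BNE body: taken
r7=25+6=31
r2=10+3=13
CMP r2, #13  (cmp 13,13)
BNE body: not taken
r7=31+17=48
halt.

48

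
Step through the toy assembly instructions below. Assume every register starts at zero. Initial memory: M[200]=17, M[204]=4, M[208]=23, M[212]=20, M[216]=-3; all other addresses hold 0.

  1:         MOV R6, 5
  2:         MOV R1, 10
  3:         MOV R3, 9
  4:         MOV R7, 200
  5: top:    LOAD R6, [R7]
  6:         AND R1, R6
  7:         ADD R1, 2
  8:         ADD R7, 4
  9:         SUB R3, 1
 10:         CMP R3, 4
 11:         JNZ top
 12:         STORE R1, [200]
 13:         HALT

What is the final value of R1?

6

after MOV R6, 5: R6=5
after MOV R1, 10: R1=10
after MOV R3, 9: R3=9
after MOV R7, 200: R7=200
after LOAD R6, [R7]: R6=M[200]=17
after AND R1, R6: R1=10&17=0
after ADD R1, 2: R1=0+2=2
after ADD R7, 4: R7=200+4=204
after SUB R3, 1: R3=9-1=8
CMP R3, 4  (cmp 8,4)
JNZ top: taken
after LOAD R6, [R7]: R6=M[204]=4
after AND R1, R6: R1=2&4=0
after ADD R1, 2: R1=0+2=2
after ADD R7, 4: R7=204+4=208
after SUB R3, 1: R3=8-1=7
CMP R3, 4  (cmp 7,4)
JNZ top: taken
after LOAD R6, [R7]: R6=M[208]=23
after AND R1, R6: R1=2&23=2
after ADD R1, 2: R1=2+2=4
after ADD R7, 4: R7=208+4=212
after SUB R3, 1: R3=7-1=6
CMP R3, 4  (cmp 6,4)
JNZ top: taken
after LOAD R6, [R7]: R6=M[212]=20
after AND R1, R6: R1=4&20=4
after ADD R1, 2: R1=4+2=6
after ADD R7, 4: R7=212+4=216
after SUB R3, 1: R3=6-1=5
CMP R3, 4  (cmp 5,4)
JNZ top: taken
after LOAD R6, [R7]: R6=M[216]=-3
after AND R1, R6: R1=6&(-3)=4
after ADD R1, 2: R1=4+2=6
after ADD R7, 4: R7=216+4=220
after SUB R3, 1: R3=5-1=4
CMP R3, 4  (cmp 4,4)
JNZ top: not taken
STORE R1, [200] → M[200]=6
halt.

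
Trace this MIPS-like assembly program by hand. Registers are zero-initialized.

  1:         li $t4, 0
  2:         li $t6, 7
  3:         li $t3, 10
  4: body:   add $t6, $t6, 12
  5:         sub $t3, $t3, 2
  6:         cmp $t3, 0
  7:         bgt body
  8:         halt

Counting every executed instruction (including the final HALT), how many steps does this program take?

$t4=0
$t6=7
$t3=10
$t6=7+12=19
$t3=10-2=8
cmp $t3, 0  (cmp 8,0)
bgt body: taken
$t6=19+12=31
$t3=8-2=6
cmp $t3, 0  (cmp 6,0)
bgt body: taken
$t6=31+12=43
$t3=6-2=4
cmp $t3, 0  (cmp 4,0)
bgt body: taken
$t6=43+12=55
$t3=4-2=2
cmp $t3, 0  (cmp 2,0)
bgt body: taken
$t6=55+12=67
$t3=2-2=0
cmp $t3, 0  (cmp 0,0)
bgt body: not taken
halt.
Total executed instructions: 24.

24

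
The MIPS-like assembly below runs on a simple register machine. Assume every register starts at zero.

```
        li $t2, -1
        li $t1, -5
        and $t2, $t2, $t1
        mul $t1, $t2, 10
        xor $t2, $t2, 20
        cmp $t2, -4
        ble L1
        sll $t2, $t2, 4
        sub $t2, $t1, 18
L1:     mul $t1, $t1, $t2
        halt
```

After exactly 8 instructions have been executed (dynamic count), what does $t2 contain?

-17

li $t2, -1 → $t2=-1
li $t1, -5 → $t1=-5
and $t2, $t2, $t1 → $t2=(-1)&(-5)=-5
mul $t1, $t2, 10 → $t1=(-5)*10=-50
xor $t2, $t2, 20 → $t2=(-5)^20=-17
cmp $t2, -4  (cmp -17,-4)
ble L1: taken
mul $t1, $t1, $t2 → $t1=(-50)*(-17)=850
After step 8: $t2 = -17.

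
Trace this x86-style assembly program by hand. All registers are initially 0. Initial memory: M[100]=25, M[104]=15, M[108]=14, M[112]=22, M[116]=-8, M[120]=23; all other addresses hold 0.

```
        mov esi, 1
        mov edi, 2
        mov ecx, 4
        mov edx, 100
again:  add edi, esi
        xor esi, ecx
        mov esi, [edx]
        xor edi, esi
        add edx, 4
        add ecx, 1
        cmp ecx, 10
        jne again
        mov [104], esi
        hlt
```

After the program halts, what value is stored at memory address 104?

23

mov esi, 1 → esi=1
mov edi, 2 → edi=2
mov ecx, 4 → ecx=4
mov edx, 100 → edx=100
add edi, esi → edi=2+1=3
xor esi, ecx → esi=1^4=5
mov esi, [edx] → esi=M[100]=25
xor edi, esi → edi=3^25=26
add edx, 4 → edx=100+4=104
add ecx, 1 → ecx=4+1=5
cmp ecx, 10  (cmp 5,10)
jne again: taken
add edi, esi → edi=26+25=51
xor esi, ecx → esi=25^5=28
mov esi, [edx] → esi=M[104]=15
xor edi, esi → edi=51^15=60
add edx, 4 → edx=104+4=108
add ecx, 1 → ecx=5+1=6
cmp ecx, 10  (cmp 6,10)
jne again: taken
add edi, esi → edi=60+15=75
xor esi, ecx → esi=15^6=9
mov esi, [edx] → esi=M[108]=14
xor edi, esi → edi=75^14=69
add edx, 4 → edx=108+4=112
add ecx, 1 → ecx=6+1=7
cmp ecx, 10  (cmp 7,10)
jne again: taken
add edi, esi → edi=69+14=83
xor esi, ecx → esi=14^7=9
mov esi, [edx] → esi=M[112]=22
xor edi, esi → edi=83^22=69
add edx, 4 → edx=112+4=116
add ecx, 1 → ecx=7+1=8
cmp ecx, 10  (cmp 8,10)
jne again: taken
add edi, esi → edi=69+22=91
xor esi, ecx → esi=22^8=30
mov esi, [edx] → esi=M[116]=-8
xor edi, esi → edi=91^(-8)=-93
add edx, 4 → edx=116+4=120
add ecx, 1 → ecx=8+1=9
cmp ecx, 10  (cmp 9,10)
jne again: taken
add edi, esi → edi=(-93)+(-8)=-101
xor esi, ecx → esi=(-8)^9=-15
mov esi, [edx] → esi=M[120]=23
xor edi, esi → edi=(-101)^23=-116
add edx, 4 → edx=120+4=124
add ecx, 1 → ecx=9+1=10
cmp ecx, 10  (cmp 10,10)
jne again: not taken
mov [104], esi → M[104]=23
halt.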